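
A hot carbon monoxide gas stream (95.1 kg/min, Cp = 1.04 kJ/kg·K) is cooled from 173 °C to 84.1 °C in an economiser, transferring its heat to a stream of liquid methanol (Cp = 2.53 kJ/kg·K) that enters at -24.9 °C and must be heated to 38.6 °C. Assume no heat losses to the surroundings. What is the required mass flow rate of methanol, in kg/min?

Heat released by hot stream: Q = 95.1 × 1.04 × (173 − 84.1) = 8792.6 kJ/min
Energy balance on cold side (adiabatic exchanger): Q = ṁ_c·Cp_c·(T_c,out − T_c,in)
ṁ_c = 8792.6 / [2.53 × (38.6 − -24.9)] = 54.729 kg/min

ṁ_c = 54.7 kg/min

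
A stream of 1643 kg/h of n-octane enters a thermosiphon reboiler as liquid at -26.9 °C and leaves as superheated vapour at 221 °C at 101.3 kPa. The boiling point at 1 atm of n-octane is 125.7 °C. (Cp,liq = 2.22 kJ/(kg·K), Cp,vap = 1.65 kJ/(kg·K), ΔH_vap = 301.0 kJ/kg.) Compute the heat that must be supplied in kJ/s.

Q = 364 kJ/s

liquid -26.9→125.7 °C: 338.77 kJ/kg
vaporisation at 125.7 °C: 301 kJ/kg
vapour 125.7→221 °C: 157.24 kJ/kg
Δh = 338.77 + 301 + 157.24 = 797.02 kJ/kg
Q = ṁ·Δh = 1643 kg/h × 797.02 kJ/kg = 1.3095e+06 kJ/h
|Q| = 363.75 kW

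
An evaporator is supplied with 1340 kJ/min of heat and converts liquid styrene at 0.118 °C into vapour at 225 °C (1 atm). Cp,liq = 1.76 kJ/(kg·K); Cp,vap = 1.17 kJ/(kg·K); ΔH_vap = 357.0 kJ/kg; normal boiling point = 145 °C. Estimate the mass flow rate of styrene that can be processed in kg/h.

Δh = 1.76×(145−0.118) + 357.0 + 1.17×(225−145) = 705.59 kJ/kg
Q = 1340 kJ/min = 22.333 kJ/s = 80400 kJ/h
ṁ = Q/Δh = 80400 / 705.59 = 113.95 kg/h

ṁ = 114 kg/h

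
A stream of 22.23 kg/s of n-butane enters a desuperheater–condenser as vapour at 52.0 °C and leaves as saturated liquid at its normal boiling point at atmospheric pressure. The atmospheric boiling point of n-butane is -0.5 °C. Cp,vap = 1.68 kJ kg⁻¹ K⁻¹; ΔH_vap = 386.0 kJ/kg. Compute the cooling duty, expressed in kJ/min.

Q_c = 632000 kJ/min

vapour 52.0→-0.5 °C: -88.2 kJ/kg
condensation at -0.5 °C: -386 kJ/kg
Δh = -88.2 + -386 = -474.2 kJ/kg
Q = ṁ·Δh = 22.23 kg/s × -474.2 kJ/kg = -10541 kJ/s
|Q| = 10541 kW = 632490 kJ/min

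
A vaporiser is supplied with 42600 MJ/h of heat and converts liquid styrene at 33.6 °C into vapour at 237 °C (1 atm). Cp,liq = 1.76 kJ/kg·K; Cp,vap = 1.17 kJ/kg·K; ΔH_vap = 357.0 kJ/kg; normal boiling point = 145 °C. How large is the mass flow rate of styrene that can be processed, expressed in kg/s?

Δh = 1.76×(145−33.6) + 357.0 + 1.17×(237−145) = 660.7 kJ/kg
Q = 42600 MJ/h = 11833 kJ/s = 11833 kJ/s
ṁ = Q/Δh = 11833 / 660.7 = 17.91 kg/s

ṁ = 17.9 kg/s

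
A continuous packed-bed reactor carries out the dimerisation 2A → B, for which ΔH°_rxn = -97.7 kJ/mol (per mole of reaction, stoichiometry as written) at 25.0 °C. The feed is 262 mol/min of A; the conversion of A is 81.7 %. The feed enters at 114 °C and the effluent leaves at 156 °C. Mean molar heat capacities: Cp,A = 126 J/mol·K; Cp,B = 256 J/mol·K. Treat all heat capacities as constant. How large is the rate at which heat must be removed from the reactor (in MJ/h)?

Extent of reaction ξ = 0.817 × 262 / 2 = 107.03 mol/min
Reaction term: ξ·ΔH°_rxn = 107.03 × -97.7 = -10457 kJ/min
Sensible, feed 114→25 °C: -2938.1 kJ/min
Outlet flows (mol/min): A 47.946, B 107.03
Sensible, products 25→156 °C: 4380.7 kJ/min
Q = ΔH = -9014 kJ/min = -150.23 kW
Heat removed = 540.84 MJ/h

Q_out = 541 MJ/h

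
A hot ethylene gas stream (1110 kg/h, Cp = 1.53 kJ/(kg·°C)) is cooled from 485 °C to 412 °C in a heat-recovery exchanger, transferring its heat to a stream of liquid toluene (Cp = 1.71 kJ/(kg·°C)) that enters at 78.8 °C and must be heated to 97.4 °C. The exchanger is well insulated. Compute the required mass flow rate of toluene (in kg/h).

Heat released by hot stream: Q = 1110 × 1.53 × (485 − 412) = 123980 kJ/h
Energy balance on cold side (adiabatic exchanger): Q = ṁ_c·Cp_c·(T_c,out − T_c,in)
ṁ_c = 123980 / [1.71 × (97.4 − 78.8)] = 3897.9 kg/h

ṁ_c = 3900 kg/h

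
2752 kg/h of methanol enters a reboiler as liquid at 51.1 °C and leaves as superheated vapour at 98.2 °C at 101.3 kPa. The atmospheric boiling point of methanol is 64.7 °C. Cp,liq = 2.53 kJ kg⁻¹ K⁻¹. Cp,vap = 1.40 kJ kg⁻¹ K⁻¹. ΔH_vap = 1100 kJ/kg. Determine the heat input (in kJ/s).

liquid 51.1→64.7 °C: 34.408 kJ/kg
vaporisation at 64.7 °C: 1100 kJ/kg
vapour 64.7→98.2 °C: 46.9 kJ/kg
Δh = 34.408 + 1100 + 46.9 = 1181.3 kJ/kg
Q = ṁ·Δh = 2752 kg/h × 1181.3 kJ/kg = 3.251e+06 kJ/h
|Q| = 903.04 kW

Q = 903 kJ/s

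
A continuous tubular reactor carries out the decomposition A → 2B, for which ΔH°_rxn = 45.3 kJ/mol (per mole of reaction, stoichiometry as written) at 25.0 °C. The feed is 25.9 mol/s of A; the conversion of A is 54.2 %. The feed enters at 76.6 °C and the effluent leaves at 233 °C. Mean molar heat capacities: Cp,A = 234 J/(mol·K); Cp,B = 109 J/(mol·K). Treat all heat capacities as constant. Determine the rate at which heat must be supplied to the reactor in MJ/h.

Q_in = 5530 MJ/h

Extent of reaction ξ = 0.542 × 25.9 = 14.038 mol/s
Reaction term: ξ·ΔH°_rxn = 14.038 × 45.3 = 635.91 kJ/s
Sensible, feed 76.6→25 °C: -312.73 kJ/s
Outlet flows (mol/s): A 11.862, B 28.076
Sensible, products 25→233 °C: 1213.9 kJ/s
Q = ΔH = 1537.1 kJ/s = 1537.1 kW
Heat supplied = 5533.5 MJ/h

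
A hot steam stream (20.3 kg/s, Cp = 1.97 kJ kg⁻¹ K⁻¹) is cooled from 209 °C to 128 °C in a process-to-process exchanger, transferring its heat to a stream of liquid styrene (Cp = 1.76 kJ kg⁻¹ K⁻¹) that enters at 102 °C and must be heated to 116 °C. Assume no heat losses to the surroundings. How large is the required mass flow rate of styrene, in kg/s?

ṁ_c = 131 kg/s

Heat released by hot stream: Q = 20.3 × 1.97 × (209 − 128) = 3239.3 kJ/s
Energy balance on cold side (adiabatic exchanger): Q = ṁ_c·Cp_c·(T_c,out − T_c,in)
ṁ_c = 3239.3 / [1.76 × (116 − 102)] = 131.46 kg/s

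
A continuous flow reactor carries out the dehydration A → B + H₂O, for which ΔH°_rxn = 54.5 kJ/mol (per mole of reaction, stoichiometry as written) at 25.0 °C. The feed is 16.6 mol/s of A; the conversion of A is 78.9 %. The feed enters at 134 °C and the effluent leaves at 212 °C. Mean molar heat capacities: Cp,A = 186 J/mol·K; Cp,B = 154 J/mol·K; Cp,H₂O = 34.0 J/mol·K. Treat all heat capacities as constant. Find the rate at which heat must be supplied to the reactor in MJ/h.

Q_in = 3450 MJ/h

Extent of reaction ξ = 0.789 × 16.6 = 13.097 mol/s
Reaction term: ξ·ΔH°_rxn = 13.097 × 54.5 = 713.81 kJ/s
Sensible, feed 134→25 °C: -336.55 kJ/s
Outlet flows (mol/s): A 3.5026, B 13.097, H₂O 13.097
Sensible, products 25→212 °C: 582.28 kJ/s
Q = ΔH = 959.54 kJ/s = 959.54 kW
Heat supplied = 3454.3 MJ/h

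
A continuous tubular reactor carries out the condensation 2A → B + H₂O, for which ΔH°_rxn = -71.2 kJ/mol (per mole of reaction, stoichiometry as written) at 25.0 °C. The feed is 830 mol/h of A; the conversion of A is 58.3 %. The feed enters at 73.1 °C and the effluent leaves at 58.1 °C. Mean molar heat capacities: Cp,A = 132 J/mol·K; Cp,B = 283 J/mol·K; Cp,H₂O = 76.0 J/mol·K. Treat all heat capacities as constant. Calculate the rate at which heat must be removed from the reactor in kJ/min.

Extent of reaction ξ = 0.583 × 830 / 2 = 241.94 mol/h
Reaction term: ξ·ΔH°_rxn = 241.94 × -71.2 = -17226 kJ/h
Sensible, feed 73.1→25 °C: -5269.8 kJ/h
Outlet flows (mol/h): A 346.11, B 241.94, H₂O 241.94
Sensible, products 25→58.1 °C: 4387.2 kJ/h
Q = ΔH = -18109 kJ/h = -5.0303 kW
Heat removed = 301.82 kJ/min

Q_out = 302 kJ/min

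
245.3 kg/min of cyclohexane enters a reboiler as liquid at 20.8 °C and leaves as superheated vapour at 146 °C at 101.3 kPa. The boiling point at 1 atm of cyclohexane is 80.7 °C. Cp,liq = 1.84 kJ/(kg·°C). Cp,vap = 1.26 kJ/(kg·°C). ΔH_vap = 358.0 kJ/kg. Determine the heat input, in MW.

liquid 20.8→80.7 °C: 110.22 kJ/kg
vaporisation at 80.7 °C: 358 kJ/kg
vapour 80.7→146 °C: 82.278 kJ/kg
Δh = 110.22 + 358 + 82.278 = 550.49 kJ/kg
Q = ṁ·Δh = 245.3 kg/min × 550.49 kJ/kg = 135040 kJ/min
|Q| = 2250.6 kW = 2.2506 MW

Q = 2.25 MW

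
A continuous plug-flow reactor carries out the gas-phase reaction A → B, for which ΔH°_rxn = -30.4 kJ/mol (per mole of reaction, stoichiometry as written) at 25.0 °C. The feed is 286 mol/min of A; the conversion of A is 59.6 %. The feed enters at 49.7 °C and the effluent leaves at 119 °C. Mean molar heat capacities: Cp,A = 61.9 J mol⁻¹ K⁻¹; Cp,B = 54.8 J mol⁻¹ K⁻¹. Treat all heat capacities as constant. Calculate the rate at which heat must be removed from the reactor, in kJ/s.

Extent of reaction ξ = 0.596 × 286 = 170.46 mol/min
Reaction term: ξ·ΔH°_rxn = 170.46 × -30.4 = -5181.9 kJ/min
Sensible, feed 49.7→25 °C: -437.27 kJ/min
Outlet flows (mol/min): A 115.54, B 170.46
Sensible, products 25→119 °C: 1550.4 kJ/min
Q = ΔH = -4068.8 kJ/min = -67.813 kW
Heat removed = 67.813 kJ/s

Q_out = 67.8 kJ/s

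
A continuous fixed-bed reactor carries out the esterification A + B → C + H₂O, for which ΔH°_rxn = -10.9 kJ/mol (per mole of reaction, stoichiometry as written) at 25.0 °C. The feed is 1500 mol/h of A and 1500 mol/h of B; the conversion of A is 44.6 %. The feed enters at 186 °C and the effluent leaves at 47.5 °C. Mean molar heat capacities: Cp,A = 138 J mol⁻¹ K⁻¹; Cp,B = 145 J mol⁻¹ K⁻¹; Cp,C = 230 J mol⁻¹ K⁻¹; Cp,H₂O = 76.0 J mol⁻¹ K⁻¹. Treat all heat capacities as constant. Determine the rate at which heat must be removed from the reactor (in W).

Q_out = 18300 W

Extent of reaction ξ = 0.446 × 1500 = 669 mol/h
Reaction term: ξ·ΔH°_rxn = 669 × -10.9 = -7292.1 kJ/h
Sensible, feed 186→25 °C: -68344 kJ/h
Outlet flows (mol/h): A 831, B 831, C 669, H₂O 669
Sensible, products 25→47.5 °C: 9897.5 kJ/h
Q = ΔH = -65739 kJ/h = -18.261 kW
Heat removed = 18261 W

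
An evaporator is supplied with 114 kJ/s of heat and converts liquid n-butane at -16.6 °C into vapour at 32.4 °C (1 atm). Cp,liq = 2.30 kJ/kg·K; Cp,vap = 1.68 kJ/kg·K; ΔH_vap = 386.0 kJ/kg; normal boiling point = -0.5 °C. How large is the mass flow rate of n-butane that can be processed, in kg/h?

ṁ = 858 kg/h

Δh = 2.30×(-0.5−-16.6) + 386.0 + 1.68×(32.4−-0.5) = 478.3 kJ/kg
Q = 114 kJ/s = 114 kJ/s = 410400 kJ/h
ṁ = Q/Δh = 410400 / 478.3 = 858.04 kg/h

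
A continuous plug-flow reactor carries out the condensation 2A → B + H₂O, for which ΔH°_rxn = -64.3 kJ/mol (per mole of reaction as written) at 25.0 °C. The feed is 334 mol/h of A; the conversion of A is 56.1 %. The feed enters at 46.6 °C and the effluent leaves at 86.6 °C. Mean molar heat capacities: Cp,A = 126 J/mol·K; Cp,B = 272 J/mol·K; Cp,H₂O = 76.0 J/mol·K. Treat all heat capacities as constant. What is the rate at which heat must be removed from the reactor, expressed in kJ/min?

Extent of reaction ξ = 0.561 × 334 / 2 = 93.687 mol/h
Reaction term: ξ·ΔH°_rxn = 93.687 × -64.3 = -6024.1 kJ/h
Sensible, feed 46.6→25 °C: -909.01 kJ/h
Outlet flows (mol/h): A 146.63, B 93.687, H₂O 93.687
Sensible, products 25→86.6 °C: 3146.4 kJ/h
Q = ΔH = -3786.7 kJ/h = -1.0519 kW
Heat removed = 63.111 kJ/min

Q_out = 63.1 kJ/min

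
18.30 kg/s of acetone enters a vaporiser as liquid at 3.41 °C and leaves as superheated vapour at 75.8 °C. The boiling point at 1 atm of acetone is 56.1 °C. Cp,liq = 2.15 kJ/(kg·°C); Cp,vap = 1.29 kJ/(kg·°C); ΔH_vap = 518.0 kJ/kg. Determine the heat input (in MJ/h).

liquid 3.41→56.1 °C: 113.28 kJ/kg
vaporisation at 56.1 °C: 518 kJ/kg
vapour 56.1→75.8 °C: 25.413 kJ/kg
Δh = 113.28 + 518 + 25.413 = 656.7 kJ/kg
Q = ṁ·Δh = 18.30 kg/s × 656.7 kJ/kg = 12018 kJ/s
|Q| = 12018 kW = 43263 MJ/h

Q = 43300 MJ/h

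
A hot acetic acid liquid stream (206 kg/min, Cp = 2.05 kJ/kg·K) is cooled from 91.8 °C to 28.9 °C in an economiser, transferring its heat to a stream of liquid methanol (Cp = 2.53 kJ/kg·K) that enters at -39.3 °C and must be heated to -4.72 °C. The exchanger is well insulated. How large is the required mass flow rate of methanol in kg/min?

Heat released by hot stream: Q = 206 × 2.05 × (91.8 − 28.9) = 26563 kJ/min
Energy balance on cold side (adiabatic exchanger): Q = ṁ_c·Cp_c·(T_c,out − T_c,in)
ṁ_c = 26563 / [2.53 × (-4.72 − -39.3)] = 303.62 kg/min

ṁ_c = 304 kg/min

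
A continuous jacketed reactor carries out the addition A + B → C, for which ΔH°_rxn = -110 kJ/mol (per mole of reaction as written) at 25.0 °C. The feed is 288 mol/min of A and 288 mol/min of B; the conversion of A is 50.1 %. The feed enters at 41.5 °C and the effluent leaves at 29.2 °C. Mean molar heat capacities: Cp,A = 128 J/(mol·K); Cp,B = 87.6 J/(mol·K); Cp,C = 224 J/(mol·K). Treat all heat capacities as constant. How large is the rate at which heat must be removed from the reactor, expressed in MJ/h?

Q_out = 998 MJ/h

Extent of reaction ξ = 0.501 × 288 = 144.29 mol/min
Reaction term: ξ·ΔH°_rxn = 144.29 × -110 = -15872 kJ/min
Sensible, feed 41.5→25 °C: -1024.5 kJ/min
Outlet flows (mol/min): A 143.71, B 143.71, C 144.29
Sensible, products 25→29.2 °C: 265.88 kJ/min
Q = ΔH = -16630 kJ/min = -277.17 kW
Heat removed = 997.82 MJ/h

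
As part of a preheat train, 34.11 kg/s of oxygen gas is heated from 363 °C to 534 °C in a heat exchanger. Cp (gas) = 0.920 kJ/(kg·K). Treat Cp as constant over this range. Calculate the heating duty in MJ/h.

Q = ṁ·Cp·ΔT = 34.11 × 0.920 × (534 − 363) = 5366.2 kJ/s
Heating duty = 19318 MJ/h

Q = 19300 MJ/h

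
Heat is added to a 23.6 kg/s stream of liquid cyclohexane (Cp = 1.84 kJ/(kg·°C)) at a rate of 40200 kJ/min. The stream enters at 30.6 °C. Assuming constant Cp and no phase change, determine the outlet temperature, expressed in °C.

Q = 40200 kJ/min = 670 kJ/s
ΔT = Q/(ṁ·Cp) = 670/(23.6×1.84) = 15.429 K
T_out = 30.6 + 15.429 = 46.029 °C

T_out = 46.0 °C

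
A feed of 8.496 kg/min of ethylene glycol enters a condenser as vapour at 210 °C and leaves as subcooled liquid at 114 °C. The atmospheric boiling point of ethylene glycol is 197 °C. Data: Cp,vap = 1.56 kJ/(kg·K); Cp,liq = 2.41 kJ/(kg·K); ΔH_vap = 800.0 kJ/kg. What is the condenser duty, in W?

vapour 210→197 °C: -20.28 kJ/kg
condensation at 197 °C: -800 kJ/kg
liquid 197→114 °C: -200.03 kJ/kg
Δh = -20.28 + -800 + -200.03 = -1020.3 kJ/kg
Q = ṁ·Δh = 8.496 kg/min × -1020.3 kJ/kg = -8668.6 kJ/min
|Q| = 144.48 kW = 144480 W

Q_c = 144000 W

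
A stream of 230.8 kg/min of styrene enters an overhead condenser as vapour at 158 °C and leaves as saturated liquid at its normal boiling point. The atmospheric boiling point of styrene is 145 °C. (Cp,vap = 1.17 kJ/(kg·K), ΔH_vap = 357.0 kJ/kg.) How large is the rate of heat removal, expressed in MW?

Q_c = 1.43 MW

vapour 158→145 °C: -15.21 kJ/kg
condensation at 145 °C: -357 kJ/kg
Δh = -15.21 + -357 = -372.21 kJ/kg
Q = ṁ·Δh = 230.8 kg/min × -372.21 kJ/kg = -85906 kJ/min
|Q| = 1431.8 kW = 1.4318 MW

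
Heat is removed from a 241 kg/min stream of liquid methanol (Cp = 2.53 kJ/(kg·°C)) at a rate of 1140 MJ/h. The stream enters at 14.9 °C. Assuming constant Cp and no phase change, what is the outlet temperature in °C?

T_out = -16.3 °C

Q = 1140 MJ/h = 19000 kJ/min
ΔT = Q/(ṁ·Cp) = 19000/(241×2.53) = 31.161 K
T_out = 14.9 − 31.161 = -16.261 °C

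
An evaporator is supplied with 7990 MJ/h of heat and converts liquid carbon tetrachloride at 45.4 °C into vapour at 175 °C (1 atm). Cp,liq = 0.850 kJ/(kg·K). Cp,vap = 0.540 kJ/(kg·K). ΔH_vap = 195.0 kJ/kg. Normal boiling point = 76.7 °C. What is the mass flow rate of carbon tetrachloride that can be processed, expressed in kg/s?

Δh = 0.850×(76.7−45.4) + 195.0 + 0.540×(175−76.7) = 274.69 kJ/kg
Q = 7990 MJ/h = 2219.4 kJ/s = 2219.4 kJ/s
ṁ = Q/Δh = 2219.4 / 274.69 = 8.0799 kg/s

ṁ = 8.08 kg/s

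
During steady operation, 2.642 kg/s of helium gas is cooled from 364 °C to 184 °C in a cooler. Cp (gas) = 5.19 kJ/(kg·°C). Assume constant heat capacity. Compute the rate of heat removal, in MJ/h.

Q_c = 8890 MJ/h

Q = ṁ·Cp·ΔT = 2.642 × 5.19 × (184 − 364) = -2468.2 kJ/s
Cooling duty = 8885.4 MJ/h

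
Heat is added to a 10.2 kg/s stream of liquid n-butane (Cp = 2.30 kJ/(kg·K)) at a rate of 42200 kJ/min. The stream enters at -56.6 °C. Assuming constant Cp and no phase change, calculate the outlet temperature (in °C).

Q = 42200 kJ/min = 703.33 kJ/s
ΔT = Q/(ṁ·Cp) = 703.33/(10.2×2.30) = 29.98 K
T_out = -56.6 + 29.98 = -26.62 °C

T_out = -26.6 °C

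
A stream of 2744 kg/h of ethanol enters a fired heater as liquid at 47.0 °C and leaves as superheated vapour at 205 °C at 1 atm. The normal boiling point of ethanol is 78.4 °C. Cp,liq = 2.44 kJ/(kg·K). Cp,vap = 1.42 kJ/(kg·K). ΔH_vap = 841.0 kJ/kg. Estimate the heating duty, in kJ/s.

liquid 47.0→78.4 °C: 76.616 kJ/kg
vaporisation at 78.4 °C: 841 kJ/kg
vapour 78.4→205 °C: 179.77 kJ/kg
Δh = 76.616 + 841 + 179.77 = 1097.4 kJ/kg
Q = ṁ·Δh = 2744 kg/h × 1097.4 kJ/kg = 3.0112e+06 kJ/h
|Q| = 836.45 kW

Q = 836 kJ/s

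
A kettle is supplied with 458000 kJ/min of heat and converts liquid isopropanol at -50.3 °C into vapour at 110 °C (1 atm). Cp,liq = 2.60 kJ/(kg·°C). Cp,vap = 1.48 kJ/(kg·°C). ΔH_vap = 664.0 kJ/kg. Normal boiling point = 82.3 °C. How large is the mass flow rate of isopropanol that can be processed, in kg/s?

ṁ = 7.27 kg/s

Δh = 2.60×(82.3−-50.3) + 664.0 + 1.48×(110−82.3) = 1049.8 kJ/kg
Q = 458000 kJ/min = 7633.3 kJ/s = 7633.3 kJ/s
ṁ = Q/Δh = 7633.3 / 1049.8 = 7.2715 kg/s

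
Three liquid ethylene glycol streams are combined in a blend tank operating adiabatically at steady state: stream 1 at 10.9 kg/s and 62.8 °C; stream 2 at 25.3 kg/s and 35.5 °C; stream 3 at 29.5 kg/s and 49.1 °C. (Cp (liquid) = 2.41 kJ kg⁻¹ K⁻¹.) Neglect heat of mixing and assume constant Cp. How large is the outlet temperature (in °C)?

Adiabatic, steady state ⇒ Σ ṁᵢCp,ᵢ(T_out − Tᵢ) = 0
T_out = Σ ṁᵢCp,ᵢTᵢ / Σ ṁᵢCp,ᵢ
      = 7305 / 158.34 = 46.136 °C

T_out = 46.1 °C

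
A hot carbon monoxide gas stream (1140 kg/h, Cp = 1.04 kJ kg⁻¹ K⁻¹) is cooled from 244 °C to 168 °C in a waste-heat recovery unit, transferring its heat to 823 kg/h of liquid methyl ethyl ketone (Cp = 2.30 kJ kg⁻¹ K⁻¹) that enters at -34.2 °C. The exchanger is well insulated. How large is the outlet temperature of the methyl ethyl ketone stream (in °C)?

Heat released by hot stream: Q = 1140 × 1.04 × (244 − 168) = 90106 kJ/h
Energy balance on cold side (adiabatic exchanger): Q = ṁ_c·Cp_c·(T_c,out − T_c,in)
T_c,out = -34.2 + 90106/(823 × 2.30) = 13.402 °C

T_c,out = 13.4 °C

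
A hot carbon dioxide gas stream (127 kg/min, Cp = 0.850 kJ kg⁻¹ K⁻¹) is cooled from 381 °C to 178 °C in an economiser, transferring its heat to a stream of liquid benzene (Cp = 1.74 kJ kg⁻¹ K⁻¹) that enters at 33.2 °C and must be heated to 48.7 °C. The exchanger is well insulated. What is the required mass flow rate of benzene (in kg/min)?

ṁ_c = 813 kg/min

Heat released by hot stream: Q = 127 × 0.850 × (381 − 178) = 21914 kJ/min
Energy balance on cold side (adiabatic exchanger): Q = ṁ_c·Cp_c·(T_c,out − T_c,in)
ṁ_c = 21914 / [1.74 × (48.7 − 33.2)] = 812.53 kg/min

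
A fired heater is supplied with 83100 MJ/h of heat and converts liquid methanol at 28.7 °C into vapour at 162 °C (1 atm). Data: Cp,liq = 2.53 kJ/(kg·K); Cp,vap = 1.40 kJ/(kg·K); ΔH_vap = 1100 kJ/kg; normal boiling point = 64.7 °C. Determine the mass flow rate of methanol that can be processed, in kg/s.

Δh = 2.53×(64.7−28.7) + 1100 + 1.40×(162−64.7) = 1327.3 kJ/kg
Q = 83100 MJ/h = 23083 kJ/s = 23083 kJ/s
ṁ = Q/Δh = 23083 / 1327.3 = 17.391 kg/s

ṁ = 17.4 kg/s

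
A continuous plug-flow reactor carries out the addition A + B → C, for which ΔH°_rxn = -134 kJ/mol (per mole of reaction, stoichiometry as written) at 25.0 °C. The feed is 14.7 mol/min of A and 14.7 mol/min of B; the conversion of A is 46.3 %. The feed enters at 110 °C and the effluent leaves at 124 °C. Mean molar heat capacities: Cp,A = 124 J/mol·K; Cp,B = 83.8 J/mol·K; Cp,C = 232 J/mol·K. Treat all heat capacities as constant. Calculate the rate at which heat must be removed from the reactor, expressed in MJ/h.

Q_out = 51.2 MJ/h

Extent of reaction ξ = 0.463 × 14.7 = 6.8061 mol/min
Reaction term: ξ·ΔH°_rxn = 6.8061 × -134 = -912.02 kJ/min
Sensible, feed 110→25 °C: -259.65 kJ/min
Outlet flows (mol/min): A 7.8939, B 7.8939, C 6.8061
Sensible, products 25→124 °C: 318.72 kJ/min
Q = ΔH = -852.95 kJ/min = -14.216 kW
Heat removed = 51.177 MJ/h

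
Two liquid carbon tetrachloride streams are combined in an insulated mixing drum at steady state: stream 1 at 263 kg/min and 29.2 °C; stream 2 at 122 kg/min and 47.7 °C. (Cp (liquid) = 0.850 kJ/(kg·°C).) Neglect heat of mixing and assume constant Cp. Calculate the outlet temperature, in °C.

Energy balance with Q = 0: Σ ṁᵢCp,ᵢ(T_out − Tᵢ) = 0
T_out = Σ ṁᵢCp,ᵢTᵢ / Σ ṁᵢCp,ᵢ
      = 11474 / 327.25 = 35.062 °C

T_out = 35.1 °C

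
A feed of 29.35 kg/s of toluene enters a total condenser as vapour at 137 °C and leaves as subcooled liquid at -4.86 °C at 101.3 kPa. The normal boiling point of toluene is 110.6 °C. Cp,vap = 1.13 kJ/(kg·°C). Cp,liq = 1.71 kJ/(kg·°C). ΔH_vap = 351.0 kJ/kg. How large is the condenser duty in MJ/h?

vapour 137→110.6 °C: -29.832 kJ/kg
condensation at 110.6 °C: -351 kJ/kg
liquid 110.6→-4.86 °C: -197.44 kJ/kg
Δh = -29.832 + -351 + -197.44 = -578.27 kJ/kg
Q = ṁ·Δh = 29.35 kg/s × -578.27 kJ/kg = -16972 kJ/s
|Q| = 16972 kW = 61100 MJ/h

Q_c = 61100 MJ/h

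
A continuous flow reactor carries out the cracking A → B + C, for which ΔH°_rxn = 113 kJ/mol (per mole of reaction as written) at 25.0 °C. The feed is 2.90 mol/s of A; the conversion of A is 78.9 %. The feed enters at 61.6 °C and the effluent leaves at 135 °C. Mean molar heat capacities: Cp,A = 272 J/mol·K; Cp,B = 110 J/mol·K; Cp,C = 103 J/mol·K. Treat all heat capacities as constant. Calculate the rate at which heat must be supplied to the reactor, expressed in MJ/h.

Q_in = 1090 MJ/h

Extent of reaction ξ = 0.789 × 2.90 = 2.2881 mol/s
Reaction term: ξ·ΔH°_rxn = 2.2881 × 113 = 258.56 kJ/s
Sensible, feed 61.6→25 °C: -28.87 kJ/s
Outlet flows (mol/s): A 0.6119, B 2.2881, C 2.2881
Sensible, products 25→135 °C: 71.918 kJ/s
Q = ΔH = 301.6 kJ/s = 301.6 kW
Heat supplied = 1085.8 MJ/h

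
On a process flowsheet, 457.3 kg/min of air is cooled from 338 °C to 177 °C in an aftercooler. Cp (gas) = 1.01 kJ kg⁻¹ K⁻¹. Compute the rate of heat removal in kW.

Q_c = 1240 kW

Q = ṁ·Cp·ΔT = 457.3 × 1.01 × (177 − 338) = -74362 kJ/min
Converting: 74362 / 60 s = 1239.4 kW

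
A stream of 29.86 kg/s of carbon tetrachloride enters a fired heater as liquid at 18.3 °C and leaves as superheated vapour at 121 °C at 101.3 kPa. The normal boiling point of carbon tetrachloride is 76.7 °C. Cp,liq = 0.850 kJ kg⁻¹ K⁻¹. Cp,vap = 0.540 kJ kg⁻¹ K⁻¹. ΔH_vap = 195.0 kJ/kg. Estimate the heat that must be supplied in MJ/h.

Q = 28900 MJ/h

liquid 18.3→76.7 °C: 49.64 kJ/kg
vaporisation at 76.7 °C: 195 kJ/kg
vapour 76.7→121 °C: 23.922 kJ/kg
Δh = 49.64 + 195 + 23.922 = 268.56 kJ/kg
Q = ṁ·Δh = 29.86 kg/s × 268.56 kJ/kg = 8019.3 kJ/s
|Q| = 8019.3 kW = 28869 MJ/h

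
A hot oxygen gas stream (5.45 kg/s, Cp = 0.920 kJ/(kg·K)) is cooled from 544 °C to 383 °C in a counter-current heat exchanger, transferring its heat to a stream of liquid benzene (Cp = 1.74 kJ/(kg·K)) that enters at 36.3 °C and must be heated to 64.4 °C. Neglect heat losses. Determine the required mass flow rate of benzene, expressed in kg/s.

Heat released by hot stream: Q = 5.45 × 0.920 × (544 − 383) = 807.25 kJ/s
Energy balance on cold side (adiabatic exchanger): Q = ṁ_c·Cp_c·(T_c,out − T_c,in)
ṁ_c = 807.25 / [1.74 × (64.4 − 36.3)] = 16.51 kg/s

ṁ_c = 16.5 kg/s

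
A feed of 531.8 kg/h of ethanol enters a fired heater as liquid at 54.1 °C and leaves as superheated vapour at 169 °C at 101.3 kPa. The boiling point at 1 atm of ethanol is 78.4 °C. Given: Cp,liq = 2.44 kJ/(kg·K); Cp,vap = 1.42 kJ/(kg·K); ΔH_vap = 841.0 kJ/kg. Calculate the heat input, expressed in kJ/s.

liquid 54.1→78.4 °C: 59.292 kJ/kg
vaporisation at 78.4 °C: 841 kJ/kg
vapour 78.4→169 °C: 128.65 kJ/kg
Δh = 59.292 + 841 + 128.65 = 1028.9 kJ/kg
Q = ṁ·Δh = 531.8 kg/h × 1028.9 kJ/kg = 547190 kJ/h
|Q| = 152 kW

Q = 152 kJ/s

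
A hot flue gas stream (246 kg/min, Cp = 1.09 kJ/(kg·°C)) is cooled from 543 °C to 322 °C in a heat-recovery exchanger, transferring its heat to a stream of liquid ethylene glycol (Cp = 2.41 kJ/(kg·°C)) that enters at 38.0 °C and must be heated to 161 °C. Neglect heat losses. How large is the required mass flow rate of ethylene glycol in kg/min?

Heat released by hot stream: Q = 246 × 1.09 × (543 − 322) = 59259 kJ/min
Energy balance on cold side (adiabatic exchanger): Q = ṁ_c·Cp_c·(T_c,out − T_c,in)
ṁ_c = 59259 / [2.41 × (161 − 38.0)] = 199.91 kg/min

ṁ_c = 200 kg/min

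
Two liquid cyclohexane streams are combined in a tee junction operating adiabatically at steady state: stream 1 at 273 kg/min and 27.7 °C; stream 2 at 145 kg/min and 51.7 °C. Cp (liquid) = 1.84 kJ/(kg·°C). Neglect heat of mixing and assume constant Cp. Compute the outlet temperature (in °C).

T_out = 36.0 °C

Energy balance with Q = 0: Σ ṁᵢCp,ᵢ(T_out − Tᵢ) = 0
Σ ṁᵢCp,ᵢTᵢ = 273×1.84×27.7 + 145×1.84×51.7 = 27708
Σ ṁᵢCp,ᵢ = 273×1.84 + 145×1.84 = 769.12
T_out = 27708 / 769.12 = 36.025 °C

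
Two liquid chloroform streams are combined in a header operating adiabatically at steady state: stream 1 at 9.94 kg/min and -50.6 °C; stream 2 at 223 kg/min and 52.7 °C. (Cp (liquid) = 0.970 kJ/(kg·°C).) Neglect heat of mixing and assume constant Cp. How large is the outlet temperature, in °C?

T_out = 48.3 °C

No heat crosses the boundary, so H_out = H_in.
T_out = Σ ṁᵢCp,ᵢTᵢ / Σ ṁᵢCp,ᵢ
      = 10912 / 225.95 = 48.292 °C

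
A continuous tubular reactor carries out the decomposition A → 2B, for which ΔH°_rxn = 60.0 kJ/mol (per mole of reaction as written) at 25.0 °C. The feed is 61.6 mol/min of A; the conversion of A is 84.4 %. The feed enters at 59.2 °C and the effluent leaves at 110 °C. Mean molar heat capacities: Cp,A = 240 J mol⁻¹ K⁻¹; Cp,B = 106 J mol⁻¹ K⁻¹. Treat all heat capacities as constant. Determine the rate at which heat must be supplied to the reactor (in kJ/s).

Q_in = 62.4 kJ/s

Extent of reaction ξ = 0.844 × 61.6 = 51.99 mol/min
Reaction term: ξ·ΔH°_rxn = 51.99 × 60.0 = 3119.4 kJ/min
Sensible, feed 59.2→25 °C: -505.61 kJ/min
Outlet flows (mol/min): A 9.6096, B 103.98
Sensible, products 25→110 °C: 1132.9 kJ/min
Q = ΔH = 3746.7 kJ/min = 62.445 kW
Heat supplied = 62.445 kJ/s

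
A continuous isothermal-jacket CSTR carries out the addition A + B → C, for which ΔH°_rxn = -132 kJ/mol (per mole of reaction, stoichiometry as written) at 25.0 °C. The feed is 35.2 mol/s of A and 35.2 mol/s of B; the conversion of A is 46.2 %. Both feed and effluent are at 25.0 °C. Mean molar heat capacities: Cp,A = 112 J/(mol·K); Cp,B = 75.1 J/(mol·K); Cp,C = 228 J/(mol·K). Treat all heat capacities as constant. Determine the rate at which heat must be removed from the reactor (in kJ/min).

Q_out = 129000 kJ/min

Extent of reaction ξ = 0.462 × 35.2 = 16.262 mol/s
Reaction term: ξ·ΔH°_rxn = 16.262 × -132 = -2146.6 kJ/s
Q = ΔH = -2146.6 kJ/s = -2146.6 kW
Heat removed = 128800 kJ/min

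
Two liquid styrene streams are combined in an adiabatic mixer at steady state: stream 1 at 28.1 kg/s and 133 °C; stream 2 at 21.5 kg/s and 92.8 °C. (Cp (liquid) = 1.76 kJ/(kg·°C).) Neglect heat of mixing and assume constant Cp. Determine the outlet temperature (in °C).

Adiabatic, steady state ⇒ Σ ṁᵢCp,ᵢ(T_out − Tᵢ) = 0
Σ ṁᵢCp,ᵢTᵢ = 28.1×1.76×133 + 21.5×1.76×92.8 = 10089
Σ ṁᵢCp,ᵢ = 28.1×1.76 + 21.5×1.76 = 87.296
T_out = 10089 / 87.296 = 115.57 °C

T_out = 116 °C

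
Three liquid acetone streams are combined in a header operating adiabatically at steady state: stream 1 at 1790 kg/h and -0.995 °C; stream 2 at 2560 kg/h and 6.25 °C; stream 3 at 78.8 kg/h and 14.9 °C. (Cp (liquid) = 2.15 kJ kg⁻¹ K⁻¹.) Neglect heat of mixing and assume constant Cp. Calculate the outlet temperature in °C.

Adiabatic, steady state ⇒ Σ ṁᵢCp,ᵢ(T_out − Tᵢ) = 0
Σ ṁᵢCp,ᵢTᵢ = 1790×2.15×-0.995 + 2560×2.15×6.25 + 78.8×2.15×14.9 = 33095
Σ ṁᵢCp,ᵢ = 1790×2.15 + 2560×2.15 + 78.8×2.15 = 9521.9
T_out = 33095 / 9521.9 = 3.4757 °C

T_out = 3.48 °C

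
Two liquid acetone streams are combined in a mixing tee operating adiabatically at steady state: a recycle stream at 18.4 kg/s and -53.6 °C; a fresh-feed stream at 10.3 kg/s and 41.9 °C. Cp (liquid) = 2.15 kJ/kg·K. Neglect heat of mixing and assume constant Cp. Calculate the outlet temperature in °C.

T_out = -19.3 °C

No heat crosses the boundary, so H_out = H_in.
Σ ṁᵢCp,ᵢTᵢ = 18.4×2.15×-53.6 + 10.3×2.15×41.9 = -1192.5
Σ ṁᵢCp,ᵢ = 18.4×2.15 + 10.3×2.15 = 61.705
T_out = -1192.5 / 61.705 = -19.326 °C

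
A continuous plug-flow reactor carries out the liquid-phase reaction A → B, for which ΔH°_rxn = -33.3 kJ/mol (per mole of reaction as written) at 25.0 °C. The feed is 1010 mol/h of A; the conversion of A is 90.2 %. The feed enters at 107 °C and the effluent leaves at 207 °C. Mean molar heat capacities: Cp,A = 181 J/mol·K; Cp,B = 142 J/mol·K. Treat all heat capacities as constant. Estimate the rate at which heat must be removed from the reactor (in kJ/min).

Extent of reaction ξ = 0.902 × 1010 = 911.02 mol/h
Reaction term: ξ·ΔH°_rxn = 911.02 × -33.3 = -30337 kJ/h
Sensible, feed 107→25 °C: -14990 kJ/h
Outlet flows (mol/h): A 98.98, B 911.02
Sensible, products 25→207 °C: 26805 kJ/h
Q = ΔH = -18522 kJ/h = -5.1451 kW
Heat removed = 308.71 kJ/min

Q_out = 309 kJ/min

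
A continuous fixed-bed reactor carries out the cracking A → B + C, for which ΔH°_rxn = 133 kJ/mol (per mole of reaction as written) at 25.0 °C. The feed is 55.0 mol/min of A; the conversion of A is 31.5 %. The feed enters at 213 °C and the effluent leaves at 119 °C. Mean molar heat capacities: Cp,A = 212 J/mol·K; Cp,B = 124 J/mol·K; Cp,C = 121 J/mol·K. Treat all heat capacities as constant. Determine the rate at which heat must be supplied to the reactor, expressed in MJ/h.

Extent of reaction ξ = 0.315 × 55.0 = 17.325 mol/min
Reaction term: ξ·ΔH°_rxn = 17.325 × 133 = 2304.2 kJ/min
Sensible, feed 213→25 °C: -2192.1 kJ/min
Outlet flows (mol/min): A 37.675, B 17.325, C 17.325
Sensible, products 25→119 °C: 1149.8 kJ/min
Q = ΔH = 1261.9 kJ/min = 21.032 kW
Heat supplied = 75.716 MJ/h

Q_in = 75.7 MJ/h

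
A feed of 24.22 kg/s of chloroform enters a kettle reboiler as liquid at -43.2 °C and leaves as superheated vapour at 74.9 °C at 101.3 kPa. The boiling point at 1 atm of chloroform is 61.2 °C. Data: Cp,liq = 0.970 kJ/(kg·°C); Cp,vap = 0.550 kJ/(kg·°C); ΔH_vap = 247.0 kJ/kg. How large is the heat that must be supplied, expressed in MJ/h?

liquid -43.2→61.2 °C: 101.27 kJ/kg
vaporisation at 61.2 °C: 247 kJ/kg
vapour 61.2→74.9 °C: 7.535 kJ/kg
Δh = 101.27 + 247 + 7.535 = 355.8 kJ/kg
Q = ṁ·Δh = 24.22 kg/s × 355.8 kJ/kg = 8617.5 kJ/s
|Q| = 8617.5 kW = 31023 MJ/h

Q = 31000 MJ/h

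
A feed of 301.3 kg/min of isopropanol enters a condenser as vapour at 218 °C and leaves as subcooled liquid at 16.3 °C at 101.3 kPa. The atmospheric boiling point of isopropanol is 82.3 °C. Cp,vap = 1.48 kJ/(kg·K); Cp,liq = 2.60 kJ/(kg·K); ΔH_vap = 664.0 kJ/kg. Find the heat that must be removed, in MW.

vapour 218→82.3 °C: -200.84 kJ/kg
condensation at 82.3 °C: -664 kJ/kg
liquid 82.3→16.3 °C: -171.6 kJ/kg
Δh = -200.84 + -664 + -171.6 = -1036.4 kJ/kg
Q = ṁ·Δh = 301.3 kg/min × -1036.4 kJ/kg = -312280 kJ/min
|Q| = 5204.6 kW = 5.2046 MW

Q_c = 5.20 MW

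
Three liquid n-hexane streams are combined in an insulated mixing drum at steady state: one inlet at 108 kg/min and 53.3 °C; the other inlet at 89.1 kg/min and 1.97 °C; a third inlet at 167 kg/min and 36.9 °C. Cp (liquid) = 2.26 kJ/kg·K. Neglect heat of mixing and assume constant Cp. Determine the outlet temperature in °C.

No heat crosses the boundary, so H_out = H_in.
Σ ṁᵢCp,ᵢTᵢ = 108×2.26×53.3 + 89.1×2.26×1.97 + 167×2.26×36.9 = 27333
Σ ṁᵢCp,ᵢ = 108×2.26 + 89.1×2.26 + 167×2.26 = 822.87
T_out = 27333 / 822.87 = 33.217 °C

T_out = 33.2 °C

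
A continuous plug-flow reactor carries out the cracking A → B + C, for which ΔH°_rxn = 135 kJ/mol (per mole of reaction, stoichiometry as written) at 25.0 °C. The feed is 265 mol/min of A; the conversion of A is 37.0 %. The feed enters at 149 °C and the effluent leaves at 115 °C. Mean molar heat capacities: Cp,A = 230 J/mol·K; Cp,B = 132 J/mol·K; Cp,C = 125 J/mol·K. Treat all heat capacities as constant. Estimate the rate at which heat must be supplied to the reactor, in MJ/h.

Extent of reaction ξ = 0.370 × 265 = 98.05 mol/min
Reaction term: ξ·ΔH°_rxn = 98.05 × 135 = 13237 kJ/min
Sensible, feed 149→25 °C: -7557.8 kJ/min
Outlet flows (mol/min): A 166.95, B 98.05, C 98.05
Sensible, products 25→115 °C: 5723.8 kJ/min
Q = ΔH = 11403 kJ/min = 190.05 kW
Heat supplied = 684.16 MJ/h

Q_in = 684 MJ/h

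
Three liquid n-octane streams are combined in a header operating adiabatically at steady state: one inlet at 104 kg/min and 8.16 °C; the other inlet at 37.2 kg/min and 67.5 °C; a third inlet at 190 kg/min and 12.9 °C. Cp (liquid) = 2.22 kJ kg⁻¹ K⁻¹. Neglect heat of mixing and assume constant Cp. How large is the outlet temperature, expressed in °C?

No heat crosses the boundary, so H_out = H_in.
T_out = Σ ṁᵢCp,ᵢTᵢ / Σ ṁᵢCp,ᵢ
      = 12900 / 735.26 = 17.544 °C

T_out = 17.5 °C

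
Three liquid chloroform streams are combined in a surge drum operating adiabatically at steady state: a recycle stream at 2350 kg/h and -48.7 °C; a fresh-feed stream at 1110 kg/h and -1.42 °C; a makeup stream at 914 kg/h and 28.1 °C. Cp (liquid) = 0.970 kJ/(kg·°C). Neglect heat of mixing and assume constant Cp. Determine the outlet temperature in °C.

T_out = -20.7 °C

No heat crosses the boundary, so H_out = H_in.
T_out = Σ ṁᵢCp,ᵢTᵢ / Σ ṁᵢCp,ᵢ
      = -87628 / 4242.8 = -20.653 °C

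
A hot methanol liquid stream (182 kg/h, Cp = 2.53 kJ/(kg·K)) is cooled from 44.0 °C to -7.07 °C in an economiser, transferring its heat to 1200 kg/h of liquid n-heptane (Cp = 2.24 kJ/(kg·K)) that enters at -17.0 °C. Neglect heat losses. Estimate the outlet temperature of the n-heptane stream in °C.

T_c,out = -8.25 °C

Heat released by hot stream: Q = 182 × 2.53 × (44.0 − -7.07) = 23516 kJ/h
Energy balance on cold side (adiabatic exchanger): Q = ṁ_c·Cp_c·(T_c,out − T_c,in)
T_c,out = -17.0 + 23516/(1200 × 2.24) = -8.2516 °C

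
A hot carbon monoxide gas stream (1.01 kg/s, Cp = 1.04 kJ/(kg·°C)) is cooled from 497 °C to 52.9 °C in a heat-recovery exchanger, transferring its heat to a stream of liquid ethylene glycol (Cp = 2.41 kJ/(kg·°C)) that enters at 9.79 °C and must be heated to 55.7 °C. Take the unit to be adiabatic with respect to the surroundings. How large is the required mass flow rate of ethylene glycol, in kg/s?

Heat released by hot stream: Q = 1.01 × 1.04 × (497 − 52.9) = 466.48 kJ/s
Energy balance on cold side (adiabatic exchanger): Q = ṁ_c·Cp_c·(T_c,out − T_c,in)
ṁ_c = 466.48 / [2.41 × (55.7 − 9.79)] = 4.2161 kg/s

ṁ_c = 4.22 kg/s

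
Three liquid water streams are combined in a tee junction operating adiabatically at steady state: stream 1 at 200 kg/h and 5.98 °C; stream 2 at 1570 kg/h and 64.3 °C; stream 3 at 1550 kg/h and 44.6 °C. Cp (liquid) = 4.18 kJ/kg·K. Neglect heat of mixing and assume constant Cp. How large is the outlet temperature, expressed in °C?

T_out = 51.6 °C

No heat crosses the boundary, so H_out = H_in.
Σ ṁᵢCp,ᵢTᵢ = 200×4.18×5.98 + 1570×4.18×64.3 + 1550×4.18×44.6 = 715940
Σ ṁᵢCp,ᵢ = 200×4.18 + 1570×4.18 + 1550×4.18 = 13878
T_out = 715940 / 13878 = 51.589 °C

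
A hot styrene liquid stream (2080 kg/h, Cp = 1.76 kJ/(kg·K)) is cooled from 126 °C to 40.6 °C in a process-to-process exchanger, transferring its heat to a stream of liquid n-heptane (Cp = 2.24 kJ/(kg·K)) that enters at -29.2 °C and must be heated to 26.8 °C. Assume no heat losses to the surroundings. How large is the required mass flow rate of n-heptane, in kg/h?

ṁ_c = 2490 kg/h

Heat released by hot stream: Q = 2080 × 1.76 × (126 − 40.6) = 312630 kJ/h
Energy balance on cold side (adiabatic exchanger): Q = ṁ_c·Cp_c·(T_c,out − T_c,in)
ṁ_c = 312630 / [2.24 × (26.8 − -29.2)] = 2492.3 kg/h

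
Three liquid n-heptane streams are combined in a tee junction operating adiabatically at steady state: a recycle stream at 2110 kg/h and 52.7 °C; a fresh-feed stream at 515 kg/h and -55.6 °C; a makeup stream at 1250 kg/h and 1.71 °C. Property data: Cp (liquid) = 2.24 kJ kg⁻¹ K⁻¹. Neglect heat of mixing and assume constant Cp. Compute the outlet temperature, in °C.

T_out = 21.9 °C

No heat crosses the boundary, so H_out = H_in.
T_out = Σ ṁᵢCp,ᵢTᵢ / Σ ṁᵢCp,ᵢ
      = 189730 / 8680 = 21.858 °C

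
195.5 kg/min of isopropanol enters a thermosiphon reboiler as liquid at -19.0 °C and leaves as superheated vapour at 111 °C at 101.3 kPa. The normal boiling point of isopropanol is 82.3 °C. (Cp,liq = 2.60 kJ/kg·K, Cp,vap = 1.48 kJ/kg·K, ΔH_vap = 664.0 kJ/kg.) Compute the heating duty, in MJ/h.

liquid -19.0→82.3 °C: 263.38 kJ/kg
vaporisation at 82.3 °C: 664 kJ/kg
vapour 82.3→111 °C: 42.476 kJ/kg
Δh = 263.38 + 664 + 42.476 = 969.86 kJ/kg
Q = ṁ·Δh = 195.5 kg/min × 969.86 kJ/kg = 189610 kJ/min
|Q| = 3160.1 kW = 11376 MJ/h

Q = 11400 MJ/h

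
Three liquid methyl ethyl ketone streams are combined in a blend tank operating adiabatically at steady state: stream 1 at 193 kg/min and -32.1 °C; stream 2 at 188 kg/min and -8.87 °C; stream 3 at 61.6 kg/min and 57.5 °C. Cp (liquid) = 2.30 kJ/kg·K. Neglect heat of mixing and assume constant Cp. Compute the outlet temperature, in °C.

Adiabatic, steady state ⇒ Σ ṁᵢCp,ᵢ(T_out − Tᵢ) = 0
T_out = Σ ṁᵢCp,ᵢTᵢ / Σ ṁᵢCp,ᵢ
      = -9938 / 1018 = -9.7624 °C

T_out = -9.76 °C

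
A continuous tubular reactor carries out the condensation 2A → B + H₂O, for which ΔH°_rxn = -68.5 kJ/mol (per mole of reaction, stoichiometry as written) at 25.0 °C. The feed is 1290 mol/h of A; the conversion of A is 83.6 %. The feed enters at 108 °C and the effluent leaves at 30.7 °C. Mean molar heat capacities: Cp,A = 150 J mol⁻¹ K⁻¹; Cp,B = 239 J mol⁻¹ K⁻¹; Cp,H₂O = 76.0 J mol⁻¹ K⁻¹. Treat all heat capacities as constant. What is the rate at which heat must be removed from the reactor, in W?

Q_out = 14400 W

Extent of reaction ξ = 0.836 × 1290 / 2 = 539.22 mol/h
Reaction term: ξ·ΔH°_rxn = 539.22 × -68.5 = -36937 kJ/h
Sensible, feed 108→25 °C: -16060 kJ/h
Outlet flows (mol/h): A 211.56, B 539.22, H₂O 539.22
Sensible, products 25→30.7 °C: 1149.1 kJ/h
Q = ΔH = -51848 kJ/h = -14.402 kW
Heat removed = 14402 W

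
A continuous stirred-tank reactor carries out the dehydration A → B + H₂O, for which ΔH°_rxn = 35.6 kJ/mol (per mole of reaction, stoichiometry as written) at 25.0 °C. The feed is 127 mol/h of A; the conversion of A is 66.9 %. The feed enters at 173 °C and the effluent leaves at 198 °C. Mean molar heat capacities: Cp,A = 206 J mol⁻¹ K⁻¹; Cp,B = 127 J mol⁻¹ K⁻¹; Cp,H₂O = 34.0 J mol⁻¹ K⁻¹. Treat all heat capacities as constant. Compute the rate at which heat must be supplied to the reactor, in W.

Extent of reaction ξ = 0.669 × 127 = 84.963 mol/h
Reaction term: ξ·ΔH°_rxn = 84.963 × 35.6 = 3024.7 kJ/h
Sensible, feed 173→25 °C: -3872 kJ/h
Outlet flows (mol/h): A 42.037, B 84.963, H₂O 84.963
Sensible, products 25→198 °C: 3864.6 kJ/h
Q = ΔH = 3017.3 kJ/h = 0.83814 kW
Heat supplied = 838.14 W

Q_in = 838 W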